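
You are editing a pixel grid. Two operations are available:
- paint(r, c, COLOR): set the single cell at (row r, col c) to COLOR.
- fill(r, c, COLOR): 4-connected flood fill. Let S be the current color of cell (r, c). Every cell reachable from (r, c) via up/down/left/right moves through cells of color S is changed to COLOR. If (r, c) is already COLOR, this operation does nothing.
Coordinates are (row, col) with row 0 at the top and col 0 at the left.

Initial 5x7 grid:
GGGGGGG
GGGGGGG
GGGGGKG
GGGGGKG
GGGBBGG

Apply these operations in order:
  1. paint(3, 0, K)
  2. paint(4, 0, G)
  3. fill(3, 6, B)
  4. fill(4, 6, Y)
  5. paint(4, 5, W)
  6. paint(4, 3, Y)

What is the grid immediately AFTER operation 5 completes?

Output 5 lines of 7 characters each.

Answer: YYYYYYY
YYYYYYY
YYYYYKY
KYYYYKY
YYYYYWY

Derivation:
After op 1 paint(3,0,K):
GGGGGGG
GGGGGGG
GGGGGKG
KGGGGKG
GGGBBGG
After op 2 paint(4,0,G):
GGGGGGG
GGGGGGG
GGGGGKG
KGGGGKG
GGGBBGG
After op 3 fill(3,6,B) [30 cells changed]:
BBBBBBB
BBBBBBB
BBBBBKB
KBBBBKB
BBBBBBB
After op 4 fill(4,6,Y) [32 cells changed]:
YYYYYYY
YYYYYYY
YYYYYKY
KYYYYKY
YYYYYYY
After op 5 paint(4,5,W):
YYYYYYY
YYYYYYY
YYYYYKY
KYYYYKY
YYYYYWY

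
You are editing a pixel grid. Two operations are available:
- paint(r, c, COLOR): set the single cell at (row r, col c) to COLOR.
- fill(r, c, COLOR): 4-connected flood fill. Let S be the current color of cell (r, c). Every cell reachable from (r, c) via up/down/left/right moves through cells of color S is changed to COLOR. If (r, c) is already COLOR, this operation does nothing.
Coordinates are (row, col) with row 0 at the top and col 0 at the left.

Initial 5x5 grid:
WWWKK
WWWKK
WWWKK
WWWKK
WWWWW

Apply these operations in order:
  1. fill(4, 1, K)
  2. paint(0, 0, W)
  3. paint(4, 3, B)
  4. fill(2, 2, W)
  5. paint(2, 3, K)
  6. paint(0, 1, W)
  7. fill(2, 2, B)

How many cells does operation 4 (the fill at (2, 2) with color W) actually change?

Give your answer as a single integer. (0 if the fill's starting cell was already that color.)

After op 1 fill(4,1,K) [17 cells changed]:
KKKKK
KKKKK
KKKKK
KKKKK
KKKKK
After op 2 paint(0,0,W):
WKKKK
KKKKK
KKKKK
KKKKK
KKKKK
After op 3 paint(4,3,B):
WKKKK
KKKKK
KKKKK
KKKKK
KKKBK
After op 4 fill(2,2,W) [23 cells changed]:
WWWWW
WWWWW
WWWWW
WWWWW
WWWBW

Answer: 23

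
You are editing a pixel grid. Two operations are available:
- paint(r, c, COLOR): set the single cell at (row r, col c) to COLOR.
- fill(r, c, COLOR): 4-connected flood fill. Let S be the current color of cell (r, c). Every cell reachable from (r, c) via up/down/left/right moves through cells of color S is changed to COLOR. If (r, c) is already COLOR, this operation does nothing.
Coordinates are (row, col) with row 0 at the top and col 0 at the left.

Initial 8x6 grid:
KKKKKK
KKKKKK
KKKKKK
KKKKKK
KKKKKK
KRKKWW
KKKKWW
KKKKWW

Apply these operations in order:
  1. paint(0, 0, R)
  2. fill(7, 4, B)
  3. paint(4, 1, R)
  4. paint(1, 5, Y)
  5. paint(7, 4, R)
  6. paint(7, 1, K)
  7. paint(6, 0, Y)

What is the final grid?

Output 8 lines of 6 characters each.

After op 1 paint(0,0,R):
RKKKKK
KKKKKK
KKKKKK
KKKKKK
KKKKKK
KRKKWW
KKKKWW
KKKKWW
After op 2 fill(7,4,B) [6 cells changed]:
RKKKKK
KKKKKK
KKKKKK
KKKKKK
KKKKKK
KRKKBB
KKKKBB
KKKKBB
After op 3 paint(4,1,R):
RKKKKK
KKKKKK
KKKKKK
KKKKKK
KRKKKK
KRKKBB
KKKKBB
KKKKBB
After op 4 paint(1,5,Y):
RKKKKK
KKKKKY
KKKKKK
KKKKKK
KRKKKK
KRKKBB
KKKKBB
KKKKBB
After op 5 paint(7,4,R):
RKKKKK
KKKKKY
KKKKKK
KKKKKK
KRKKKK
KRKKBB
KKKKBB
KKKKRB
After op 6 paint(7,1,K):
RKKKKK
KKKKKY
KKKKKK
KKKKKK
KRKKKK
KRKKBB
KKKKBB
KKKKRB
After op 7 paint(6,0,Y):
RKKKKK
KKKKKY
KKKKKK
KKKKKK
KRKKKK
KRKKBB
YKKKBB
KKKKRB

Answer: RKKKKK
KKKKKY
KKKKKK
KKKKKK
KRKKKK
KRKKBB
YKKKBB
KKKKRB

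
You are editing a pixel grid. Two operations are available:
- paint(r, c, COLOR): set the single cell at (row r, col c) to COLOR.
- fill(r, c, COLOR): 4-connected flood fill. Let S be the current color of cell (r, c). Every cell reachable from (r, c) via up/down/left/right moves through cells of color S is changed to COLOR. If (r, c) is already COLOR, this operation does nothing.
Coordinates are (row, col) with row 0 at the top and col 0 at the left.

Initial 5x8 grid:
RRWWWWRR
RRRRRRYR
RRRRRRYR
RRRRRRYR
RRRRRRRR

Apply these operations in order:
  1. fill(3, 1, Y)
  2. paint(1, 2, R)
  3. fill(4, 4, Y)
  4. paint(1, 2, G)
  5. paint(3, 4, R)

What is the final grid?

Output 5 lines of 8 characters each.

Answer: YYWWWWYY
YYGYYYYY
YYYYYYYY
YYYYRYYY
YYYYYYYY

Derivation:
After op 1 fill(3,1,Y) [33 cells changed]:
YYWWWWYY
YYYYYYYY
YYYYYYYY
YYYYYYYY
YYYYYYYY
After op 2 paint(1,2,R):
YYWWWWYY
YYRYYYYY
YYYYYYYY
YYYYYYYY
YYYYYYYY
After op 3 fill(4,4,Y) [0 cells changed]:
YYWWWWYY
YYRYYYYY
YYYYYYYY
YYYYYYYY
YYYYYYYY
After op 4 paint(1,2,G):
YYWWWWYY
YYGYYYYY
YYYYYYYY
YYYYYYYY
YYYYYYYY
After op 5 paint(3,4,R):
YYWWWWYY
YYGYYYYY
YYYYYYYY
YYYYRYYY
YYYYYYYY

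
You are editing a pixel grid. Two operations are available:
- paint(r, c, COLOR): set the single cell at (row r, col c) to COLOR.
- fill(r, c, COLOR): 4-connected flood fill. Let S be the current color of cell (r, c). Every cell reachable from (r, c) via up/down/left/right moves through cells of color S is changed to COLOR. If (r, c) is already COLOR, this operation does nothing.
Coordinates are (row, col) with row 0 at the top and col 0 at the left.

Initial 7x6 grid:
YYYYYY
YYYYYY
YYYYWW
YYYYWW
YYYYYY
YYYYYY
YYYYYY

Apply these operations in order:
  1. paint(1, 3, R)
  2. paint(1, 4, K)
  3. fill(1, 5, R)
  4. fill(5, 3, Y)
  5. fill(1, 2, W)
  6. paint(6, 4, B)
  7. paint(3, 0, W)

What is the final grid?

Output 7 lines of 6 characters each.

After op 1 paint(1,3,R):
YYYYYY
YYYRYY
YYYYWW
YYYYWW
YYYYYY
YYYYYY
YYYYYY
After op 2 paint(1,4,K):
YYYYYY
YYYRKY
YYYYWW
YYYYWW
YYYYYY
YYYYYY
YYYYYY
After op 3 fill(1,5,R) [36 cells changed]:
RRRRRR
RRRRKR
RRRRWW
RRRRWW
RRRRRR
RRRRRR
RRRRRR
After op 4 fill(5,3,Y) [37 cells changed]:
YYYYYY
YYYYKY
YYYYWW
YYYYWW
YYYYYY
YYYYYY
YYYYYY
After op 5 fill(1,2,W) [37 cells changed]:
WWWWWW
WWWWKW
WWWWWW
WWWWWW
WWWWWW
WWWWWW
WWWWWW
After op 6 paint(6,4,B):
WWWWWW
WWWWKW
WWWWWW
WWWWWW
WWWWWW
WWWWWW
WWWWBW
After op 7 paint(3,0,W):
WWWWWW
WWWWKW
WWWWWW
WWWWWW
WWWWWW
WWWWWW
WWWWBW

Answer: WWWWWW
WWWWKW
WWWWWW
WWWWWW
WWWWWW
WWWWWW
WWWWBW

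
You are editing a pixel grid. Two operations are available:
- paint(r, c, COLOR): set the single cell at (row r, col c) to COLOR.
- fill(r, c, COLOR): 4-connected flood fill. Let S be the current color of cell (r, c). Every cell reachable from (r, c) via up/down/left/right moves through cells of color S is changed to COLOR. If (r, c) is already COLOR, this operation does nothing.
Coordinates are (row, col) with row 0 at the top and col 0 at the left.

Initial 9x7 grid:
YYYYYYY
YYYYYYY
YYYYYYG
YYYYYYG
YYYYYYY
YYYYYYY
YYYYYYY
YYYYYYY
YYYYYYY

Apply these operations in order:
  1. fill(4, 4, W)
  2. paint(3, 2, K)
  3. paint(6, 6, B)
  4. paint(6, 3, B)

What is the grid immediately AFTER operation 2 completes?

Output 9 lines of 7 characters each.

Answer: WWWWWWW
WWWWWWW
WWWWWWG
WWKWWWG
WWWWWWW
WWWWWWW
WWWWWWW
WWWWWWW
WWWWWWW

Derivation:
After op 1 fill(4,4,W) [61 cells changed]:
WWWWWWW
WWWWWWW
WWWWWWG
WWWWWWG
WWWWWWW
WWWWWWW
WWWWWWW
WWWWWWW
WWWWWWW
After op 2 paint(3,2,K):
WWWWWWW
WWWWWWW
WWWWWWG
WWKWWWG
WWWWWWW
WWWWWWW
WWWWWWW
WWWWWWW
WWWWWWW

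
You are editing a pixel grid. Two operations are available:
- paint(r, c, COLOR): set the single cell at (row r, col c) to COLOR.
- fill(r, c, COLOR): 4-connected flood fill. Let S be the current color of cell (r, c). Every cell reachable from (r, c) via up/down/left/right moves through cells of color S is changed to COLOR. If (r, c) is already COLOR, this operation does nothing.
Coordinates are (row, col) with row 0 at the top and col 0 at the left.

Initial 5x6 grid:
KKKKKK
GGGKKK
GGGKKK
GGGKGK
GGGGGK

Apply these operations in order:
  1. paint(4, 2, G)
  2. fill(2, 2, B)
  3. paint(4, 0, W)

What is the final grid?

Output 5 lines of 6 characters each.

After op 1 paint(4,2,G):
KKKKKK
GGGKKK
GGGKKK
GGGKGK
GGGGGK
After op 2 fill(2,2,B) [15 cells changed]:
KKKKKK
BBBKKK
BBBKKK
BBBKBK
BBBBBK
After op 3 paint(4,0,W):
KKKKKK
BBBKKK
BBBKKK
BBBKBK
WBBBBK

Answer: KKKKKK
BBBKKK
BBBKKK
BBBKBK
WBBBBK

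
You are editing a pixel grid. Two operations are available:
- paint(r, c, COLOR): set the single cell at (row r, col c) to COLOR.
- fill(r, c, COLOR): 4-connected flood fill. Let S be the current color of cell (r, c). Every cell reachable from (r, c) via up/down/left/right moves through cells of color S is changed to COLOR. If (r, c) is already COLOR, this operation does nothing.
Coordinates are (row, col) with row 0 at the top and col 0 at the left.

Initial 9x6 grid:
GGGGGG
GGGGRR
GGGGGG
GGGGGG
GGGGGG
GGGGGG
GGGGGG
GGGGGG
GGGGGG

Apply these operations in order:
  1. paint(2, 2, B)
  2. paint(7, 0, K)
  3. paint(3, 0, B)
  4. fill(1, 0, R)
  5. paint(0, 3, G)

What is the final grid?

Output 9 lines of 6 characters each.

After op 1 paint(2,2,B):
GGGGGG
GGGGRR
GGBGGG
GGGGGG
GGGGGG
GGGGGG
GGGGGG
GGGGGG
GGGGGG
After op 2 paint(7,0,K):
GGGGGG
GGGGRR
GGBGGG
GGGGGG
GGGGGG
GGGGGG
GGGGGG
KGGGGG
GGGGGG
After op 3 paint(3,0,B):
GGGGGG
GGGGRR
GGBGGG
BGGGGG
GGGGGG
GGGGGG
GGGGGG
KGGGGG
GGGGGG
After op 4 fill(1,0,R) [49 cells changed]:
RRRRRR
RRRRRR
RRBRRR
BRRRRR
RRRRRR
RRRRRR
RRRRRR
KRRRRR
RRRRRR
After op 5 paint(0,3,G):
RRRGRR
RRRRRR
RRBRRR
BRRRRR
RRRRRR
RRRRRR
RRRRRR
KRRRRR
RRRRRR

Answer: RRRGRR
RRRRRR
RRBRRR
BRRRRR
RRRRRR
RRRRRR
RRRRRR
KRRRRR
RRRRRR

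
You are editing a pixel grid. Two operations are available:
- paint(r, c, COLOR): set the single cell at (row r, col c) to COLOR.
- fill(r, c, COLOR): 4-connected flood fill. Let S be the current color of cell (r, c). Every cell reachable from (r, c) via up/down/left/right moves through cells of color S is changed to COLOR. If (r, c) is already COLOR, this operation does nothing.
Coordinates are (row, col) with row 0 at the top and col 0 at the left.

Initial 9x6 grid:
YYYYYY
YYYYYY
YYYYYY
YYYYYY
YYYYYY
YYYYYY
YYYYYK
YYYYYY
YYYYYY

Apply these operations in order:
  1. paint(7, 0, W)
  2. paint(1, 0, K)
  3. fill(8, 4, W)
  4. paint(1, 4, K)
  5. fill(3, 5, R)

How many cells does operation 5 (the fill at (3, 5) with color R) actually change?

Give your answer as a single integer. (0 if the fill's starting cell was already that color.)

Answer: 51

Derivation:
After op 1 paint(7,0,W):
YYYYYY
YYYYYY
YYYYYY
YYYYYY
YYYYYY
YYYYYY
YYYYYK
WYYYYY
YYYYYY
After op 2 paint(1,0,K):
YYYYYY
KYYYYY
YYYYYY
YYYYYY
YYYYYY
YYYYYY
YYYYYK
WYYYYY
YYYYYY
After op 3 fill(8,4,W) [51 cells changed]:
WWWWWW
KWWWWW
WWWWWW
WWWWWW
WWWWWW
WWWWWW
WWWWWK
WWWWWW
WWWWWW
After op 4 paint(1,4,K):
WWWWWW
KWWWKW
WWWWWW
WWWWWW
WWWWWW
WWWWWW
WWWWWK
WWWWWW
WWWWWW
After op 5 fill(3,5,R) [51 cells changed]:
RRRRRR
KRRRKR
RRRRRR
RRRRRR
RRRRRR
RRRRRR
RRRRRK
RRRRRR
RRRRRR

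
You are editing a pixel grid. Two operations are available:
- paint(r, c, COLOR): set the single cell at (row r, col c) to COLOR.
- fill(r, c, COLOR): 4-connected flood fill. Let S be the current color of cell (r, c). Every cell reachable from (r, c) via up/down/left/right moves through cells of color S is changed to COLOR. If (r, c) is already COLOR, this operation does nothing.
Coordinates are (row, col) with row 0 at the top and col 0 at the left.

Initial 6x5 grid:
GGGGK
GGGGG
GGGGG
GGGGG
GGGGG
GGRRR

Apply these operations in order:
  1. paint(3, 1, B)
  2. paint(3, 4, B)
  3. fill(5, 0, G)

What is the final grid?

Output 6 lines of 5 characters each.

Answer: GGGGK
GGGGG
GGGGG
GBGGB
GGGGG
GGRRR

Derivation:
After op 1 paint(3,1,B):
GGGGK
GGGGG
GGGGG
GBGGG
GGGGG
GGRRR
After op 2 paint(3,4,B):
GGGGK
GGGGG
GGGGG
GBGGB
GGGGG
GGRRR
After op 3 fill(5,0,G) [0 cells changed]:
GGGGK
GGGGG
GGGGG
GBGGB
GGGGG
GGRRR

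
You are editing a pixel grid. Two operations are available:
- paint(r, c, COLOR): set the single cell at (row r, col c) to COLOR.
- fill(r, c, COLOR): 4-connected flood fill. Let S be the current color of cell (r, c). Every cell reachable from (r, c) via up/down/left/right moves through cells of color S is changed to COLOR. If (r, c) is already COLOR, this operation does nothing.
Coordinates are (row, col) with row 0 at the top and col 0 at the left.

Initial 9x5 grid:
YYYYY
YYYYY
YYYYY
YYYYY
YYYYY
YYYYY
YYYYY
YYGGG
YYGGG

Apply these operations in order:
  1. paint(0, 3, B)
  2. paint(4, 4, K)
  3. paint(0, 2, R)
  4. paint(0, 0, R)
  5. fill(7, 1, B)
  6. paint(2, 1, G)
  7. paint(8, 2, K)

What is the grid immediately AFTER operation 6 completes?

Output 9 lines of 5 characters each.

After op 1 paint(0,3,B):
YYYBY
YYYYY
YYYYY
YYYYY
YYYYY
YYYYY
YYYYY
YYGGG
YYGGG
After op 2 paint(4,4,K):
YYYBY
YYYYY
YYYYY
YYYYY
YYYYK
YYYYY
YYYYY
YYGGG
YYGGG
After op 3 paint(0,2,R):
YYRBY
YYYYY
YYYYY
YYYYY
YYYYK
YYYYY
YYYYY
YYGGG
YYGGG
After op 4 paint(0,0,R):
RYRBY
YYYYY
YYYYY
YYYYY
YYYYK
YYYYY
YYYYY
YYGGG
YYGGG
After op 5 fill(7,1,B) [35 cells changed]:
RBRBB
BBBBB
BBBBB
BBBBB
BBBBK
BBBBB
BBBBB
BBGGG
BBGGG
After op 6 paint(2,1,G):
RBRBB
BBBBB
BGBBB
BBBBB
BBBBK
BBBBB
BBBBB
BBGGG
BBGGG

Answer: RBRBB
BBBBB
BGBBB
BBBBB
BBBBK
BBBBB
BBBBB
BBGGG
BBGGG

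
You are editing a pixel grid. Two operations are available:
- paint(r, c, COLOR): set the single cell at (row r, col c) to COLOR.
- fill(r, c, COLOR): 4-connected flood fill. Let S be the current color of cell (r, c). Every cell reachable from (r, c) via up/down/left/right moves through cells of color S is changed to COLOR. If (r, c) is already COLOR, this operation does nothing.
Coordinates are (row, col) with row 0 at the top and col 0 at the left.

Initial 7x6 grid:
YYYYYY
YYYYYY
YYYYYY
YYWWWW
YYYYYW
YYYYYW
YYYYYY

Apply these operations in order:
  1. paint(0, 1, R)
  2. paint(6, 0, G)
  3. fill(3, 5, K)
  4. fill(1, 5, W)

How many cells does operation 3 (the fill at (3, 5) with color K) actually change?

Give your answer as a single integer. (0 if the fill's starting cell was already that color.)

After op 1 paint(0,1,R):
YRYYYY
YYYYYY
YYYYYY
YYWWWW
YYYYYW
YYYYYW
YYYYYY
After op 2 paint(6,0,G):
YRYYYY
YYYYYY
YYYYYY
YYWWWW
YYYYYW
YYYYYW
GYYYYY
After op 3 fill(3,5,K) [6 cells changed]:
YRYYYY
YYYYYY
YYYYYY
YYKKKK
YYYYYK
YYYYYK
GYYYYY

Answer: 6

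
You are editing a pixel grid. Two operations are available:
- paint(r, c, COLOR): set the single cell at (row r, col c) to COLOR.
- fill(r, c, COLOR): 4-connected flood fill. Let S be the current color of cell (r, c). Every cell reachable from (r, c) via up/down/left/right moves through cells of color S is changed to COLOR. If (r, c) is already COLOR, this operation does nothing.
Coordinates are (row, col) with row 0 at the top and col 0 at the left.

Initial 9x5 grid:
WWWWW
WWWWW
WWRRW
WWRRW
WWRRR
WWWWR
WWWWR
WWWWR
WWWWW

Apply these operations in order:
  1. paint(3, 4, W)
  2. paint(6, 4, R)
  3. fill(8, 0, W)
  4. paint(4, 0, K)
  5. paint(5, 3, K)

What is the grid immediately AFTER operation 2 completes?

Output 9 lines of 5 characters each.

After op 1 paint(3,4,W):
WWWWW
WWWWW
WWRRW
WWRRW
WWRRR
WWWWR
WWWWR
WWWWR
WWWWW
After op 2 paint(6,4,R):
WWWWW
WWWWW
WWRRW
WWRRW
WWRRR
WWWWR
WWWWR
WWWWR
WWWWW

Answer: WWWWW
WWWWW
WWRRW
WWRRW
WWRRR
WWWWR
WWWWR
WWWWR
WWWWW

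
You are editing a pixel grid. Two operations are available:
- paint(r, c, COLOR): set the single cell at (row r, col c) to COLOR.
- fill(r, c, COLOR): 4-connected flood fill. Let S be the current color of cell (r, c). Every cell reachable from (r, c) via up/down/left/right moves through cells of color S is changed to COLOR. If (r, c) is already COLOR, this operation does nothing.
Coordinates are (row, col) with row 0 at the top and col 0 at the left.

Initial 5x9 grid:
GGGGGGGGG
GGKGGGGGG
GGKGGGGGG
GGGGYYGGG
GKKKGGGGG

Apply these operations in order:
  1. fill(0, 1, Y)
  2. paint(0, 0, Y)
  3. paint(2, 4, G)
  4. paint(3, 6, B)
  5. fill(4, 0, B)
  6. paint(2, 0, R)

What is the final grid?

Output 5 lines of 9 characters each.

Answer: BBBBBBBBB
BBKBBBBBB
RBKBGBBBB
BBBBBBBBB
BKKKBBBBB

Derivation:
After op 1 fill(0,1,Y) [38 cells changed]:
YYYYYYYYY
YYKYYYYYY
YYKYYYYYY
YYYYYYYYY
YKKKYYYYY
After op 2 paint(0,0,Y):
YYYYYYYYY
YYKYYYYYY
YYKYYYYYY
YYYYYYYYY
YKKKYYYYY
After op 3 paint(2,4,G):
YYYYYYYYY
YYKYYYYYY
YYKYGYYYY
YYYYYYYYY
YKKKYYYYY
After op 4 paint(3,6,B):
YYYYYYYYY
YYKYYYYYY
YYKYGYYYY
YYYYYYBYY
YKKKYYYYY
After op 5 fill(4,0,B) [38 cells changed]:
BBBBBBBBB
BBKBBBBBB
BBKBGBBBB
BBBBBBBBB
BKKKBBBBB
After op 6 paint(2,0,R):
BBBBBBBBB
BBKBBBBBB
RBKBGBBBB
BBBBBBBBB
BKKKBBBBB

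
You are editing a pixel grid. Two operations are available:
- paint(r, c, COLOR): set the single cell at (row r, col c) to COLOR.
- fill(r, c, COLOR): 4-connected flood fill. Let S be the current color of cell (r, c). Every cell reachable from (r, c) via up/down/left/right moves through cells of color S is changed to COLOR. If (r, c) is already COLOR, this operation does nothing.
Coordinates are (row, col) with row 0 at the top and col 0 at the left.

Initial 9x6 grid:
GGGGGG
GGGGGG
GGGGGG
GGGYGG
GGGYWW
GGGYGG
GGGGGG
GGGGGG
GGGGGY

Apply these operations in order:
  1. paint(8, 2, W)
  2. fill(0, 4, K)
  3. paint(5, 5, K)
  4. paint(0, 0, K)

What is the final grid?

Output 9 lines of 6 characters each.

Answer: KKKKKK
KKKKKK
KKKKKK
KKKYKK
KKKYWW
KKKYKK
KKKKKK
KKKKKK
KKWKKY

Derivation:
After op 1 paint(8,2,W):
GGGGGG
GGGGGG
GGGGGG
GGGYGG
GGGYWW
GGGYGG
GGGGGG
GGGGGG
GGWGGY
After op 2 fill(0,4,K) [47 cells changed]:
KKKKKK
KKKKKK
KKKKKK
KKKYKK
KKKYWW
KKKYKK
KKKKKK
KKKKKK
KKWKKY
After op 3 paint(5,5,K):
KKKKKK
KKKKKK
KKKKKK
KKKYKK
KKKYWW
KKKYKK
KKKKKK
KKKKKK
KKWKKY
After op 4 paint(0,0,K):
KKKKKK
KKKKKK
KKKKKK
KKKYKK
KKKYWW
KKKYKK
KKKKKK
KKKKKK
KKWKKY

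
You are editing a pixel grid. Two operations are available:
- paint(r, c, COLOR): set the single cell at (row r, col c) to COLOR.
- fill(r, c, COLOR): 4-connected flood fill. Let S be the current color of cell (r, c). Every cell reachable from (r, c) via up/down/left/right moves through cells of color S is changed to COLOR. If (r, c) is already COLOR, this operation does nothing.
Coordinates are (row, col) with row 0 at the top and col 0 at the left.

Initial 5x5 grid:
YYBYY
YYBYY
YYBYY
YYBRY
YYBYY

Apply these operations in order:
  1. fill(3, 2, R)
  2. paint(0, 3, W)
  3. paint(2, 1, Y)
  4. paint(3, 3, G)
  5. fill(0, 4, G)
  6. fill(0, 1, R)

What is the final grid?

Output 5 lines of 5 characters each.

Answer: RRRWG
RRRGG
RRRGG
RRRGG
RRRGG

Derivation:
After op 1 fill(3,2,R) [5 cells changed]:
YYRYY
YYRYY
YYRYY
YYRRY
YYRYY
After op 2 paint(0,3,W):
YYRWY
YYRYY
YYRYY
YYRRY
YYRYY
After op 3 paint(2,1,Y):
YYRWY
YYRYY
YYRYY
YYRRY
YYRYY
After op 4 paint(3,3,G):
YYRWY
YYRYY
YYRYY
YYRGY
YYRYY
After op 5 fill(0,4,G) [8 cells changed]:
YYRWG
YYRGG
YYRGG
YYRGG
YYRGG
After op 6 fill(0,1,R) [10 cells changed]:
RRRWG
RRRGG
RRRGG
RRRGG
RRRGG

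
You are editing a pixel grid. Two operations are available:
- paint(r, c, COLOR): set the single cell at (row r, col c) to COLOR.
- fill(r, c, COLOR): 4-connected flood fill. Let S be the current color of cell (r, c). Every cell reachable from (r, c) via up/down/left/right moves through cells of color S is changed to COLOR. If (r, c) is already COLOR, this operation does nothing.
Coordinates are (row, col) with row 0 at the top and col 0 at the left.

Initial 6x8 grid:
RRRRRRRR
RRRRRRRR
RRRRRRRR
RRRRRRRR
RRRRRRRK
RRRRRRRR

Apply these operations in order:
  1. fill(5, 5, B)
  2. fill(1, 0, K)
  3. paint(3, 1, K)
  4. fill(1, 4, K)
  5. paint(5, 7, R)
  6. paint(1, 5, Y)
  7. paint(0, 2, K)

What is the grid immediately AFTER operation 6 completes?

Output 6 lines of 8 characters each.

After op 1 fill(5,5,B) [47 cells changed]:
BBBBBBBB
BBBBBBBB
BBBBBBBB
BBBBBBBB
BBBBBBBK
BBBBBBBB
After op 2 fill(1,0,K) [47 cells changed]:
KKKKKKKK
KKKKKKKK
KKKKKKKK
KKKKKKKK
KKKKKKKK
KKKKKKKK
After op 3 paint(3,1,K):
KKKKKKKK
KKKKKKKK
KKKKKKKK
KKKKKKKK
KKKKKKKK
KKKKKKKK
After op 4 fill(1,4,K) [0 cells changed]:
KKKKKKKK
KKKKKKKK
KKKKKKKK
KKKKKKKK
KKKKKKKK
KKKKKKKK
After op 5 paint(5,7,R):
KKKKKKKK
KKKKKKKK
KKKKKKKK
KKKKKKKK
KKKKKKKK
KKKKKKKR
After op 6 paint(1,5,Y):
KKKKKKKK
KKKKKYKK
KKKKKKKK
KKKKKKKK
KKKKKKKK
KKKKKKKR

Answer: KKKKKKKK
KKKKKYKK
KKKKKKKK
KKKKKKKK
KKKKKKKK
KKKKKKKR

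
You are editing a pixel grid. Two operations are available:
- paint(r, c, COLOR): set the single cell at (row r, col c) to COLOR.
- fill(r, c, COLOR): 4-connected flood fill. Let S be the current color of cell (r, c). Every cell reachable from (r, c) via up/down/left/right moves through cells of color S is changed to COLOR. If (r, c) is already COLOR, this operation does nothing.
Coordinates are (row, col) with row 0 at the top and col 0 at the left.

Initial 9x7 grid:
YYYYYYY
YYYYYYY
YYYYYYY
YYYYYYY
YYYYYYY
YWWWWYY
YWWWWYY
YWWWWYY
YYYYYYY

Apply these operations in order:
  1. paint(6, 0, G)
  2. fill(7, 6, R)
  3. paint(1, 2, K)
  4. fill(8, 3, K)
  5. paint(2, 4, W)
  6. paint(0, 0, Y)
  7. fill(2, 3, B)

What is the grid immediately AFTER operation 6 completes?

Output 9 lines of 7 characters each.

After op 1 paint(6,0,G):
YYYYYYY
YYYYYYY
YYYYYYY
YYYYYYY
YYYYYYY
YWWWWYY
GWWWWYY
YWWWWYY
YYYYYYY
After op 2 fill(7,6,R) [50 cells changed]:
RRRRRRR
RRRRRRR
RRRRRRR
RRRRRRR
RRRRRRR
RWWWWRR
GWWWWRR
RWWWWRR
RRRRRRR
After op 3 paint(1,2,K):
RRRRRRR
RRKRRRR
RRRRRRR
RRRRRRR
RRRRRRR
RWWWWRR
GWWWWRR
RWWWWRR
RRRRRRR
After op 4 fill(8,3,K) [49 cells changed]:
KKKKKKK
KKKKKKK
KKKKKKK
KKKKKKK
KKKKKKK
KWWWWKK
GWWWWKK
KWWWWKK
KKKKKKK
After op 5 paint(2,4,W):
KKKKKKK
KKKKKKK
KKKKWKK
KKKKKKK
KKKKKKK
KWWWWKK
GWWWWKK
KWWWWKK
KKKKKKK
After op 6 paint(0,0,Y):
YKKKKKK
KKKKKKK
KKKKWKK
KKKKKKK
KKKKKKK
KWWWWKK
GWWWWKK
KWWWWKK
KKKKKKK

Answer: YKKKKKK
KKKKKKK
KKKKWKK
KKKKKKK
KKKKKKK
KWWWWKK
GWWWWKK
KWWWWKK
KKKKKKK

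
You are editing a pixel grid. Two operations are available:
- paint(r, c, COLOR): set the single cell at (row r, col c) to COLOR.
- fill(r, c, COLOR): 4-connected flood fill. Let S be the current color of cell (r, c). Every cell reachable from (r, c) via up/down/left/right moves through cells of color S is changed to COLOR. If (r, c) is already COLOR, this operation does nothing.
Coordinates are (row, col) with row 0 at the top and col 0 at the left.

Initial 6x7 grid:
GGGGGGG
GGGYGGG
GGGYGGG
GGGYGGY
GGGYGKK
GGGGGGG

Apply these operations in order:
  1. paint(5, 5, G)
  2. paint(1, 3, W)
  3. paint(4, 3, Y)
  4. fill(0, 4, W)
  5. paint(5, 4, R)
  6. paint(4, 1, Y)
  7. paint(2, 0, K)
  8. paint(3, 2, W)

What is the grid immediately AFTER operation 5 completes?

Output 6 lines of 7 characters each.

Answer: WWWWWWW
WWWWWWW
WWWYWWW
WWWYWWY
WWWYWKK
WWWWRWW

Derivation:
After op 1 paint(5,5,G):
GGGGGGG
GGGYGGG
GGGYGGG
GGGYGGY
GGGYGKK
GGGGGGG
After op 2 paint(1,3,W):
GGGGGGG
GGGWGGG
GGGYGGG
GGGYGGY
GGGYGKK
GGGGGGG
After op 3 paint(4,3,Y):
GGGGGGG
GGGWGGG
GGGYGGG
GGGYGGY
GGGYGKK
GGGGGGG
After op 4 fill(0,4,W) [35 cells changed]:
WWWWWWW
WWWWWWW
WWWYWWW
WWWYWWY
WWWYWKK
WWWWWWW
After op 5 paint(5,4,R):
WWWWWWW
WWWWWWW
WWWYWWW
WWWYWWY
WWWYWKK
WWWWRWW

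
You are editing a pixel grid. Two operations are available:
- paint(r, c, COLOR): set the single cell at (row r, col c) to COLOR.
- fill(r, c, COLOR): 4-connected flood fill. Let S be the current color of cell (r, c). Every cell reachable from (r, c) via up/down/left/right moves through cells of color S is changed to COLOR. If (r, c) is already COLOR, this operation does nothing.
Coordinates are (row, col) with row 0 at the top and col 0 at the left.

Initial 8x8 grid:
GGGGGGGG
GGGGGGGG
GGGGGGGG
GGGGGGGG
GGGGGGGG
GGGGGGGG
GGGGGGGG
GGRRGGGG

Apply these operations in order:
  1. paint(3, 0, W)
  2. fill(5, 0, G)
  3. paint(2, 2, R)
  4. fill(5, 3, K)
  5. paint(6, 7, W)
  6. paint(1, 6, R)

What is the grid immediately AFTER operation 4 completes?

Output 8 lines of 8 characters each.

Answer: KKKKKKKK
KKKKKKKK
KKRKKKKK
WKKKKKKK
KKKKKKKK
KKKKKKKK
KKKKKKKK
KKRRKKKK

Derivation:
After op 1 paint(3,0,W):
GGGGGGGG
GGGGGGGG
GGGGGGGG
WGGGGGGG
GGGGGGGG
GGGGGGGG
GGGGGGGG
GGRRGGGG
After op 2 fill(5,0,G) [0 cells changed]:
GGGGGGGG
GGGGGGGG
GGGGGGGG
WGGGGGGG
GGGGGGGG
GGGGGGGG
GGGGGGGG
GGRRGGGG
After op 3 paint(2,2,R):
GGGGGGGG
GGGGGGGG
GGRGGGGG
WGGGGGGG
GGGGGGGG
GGGGGGGG
GGGGGGGG
GGRRGGGG
After op 4 fill(5,3,K) [60 cells changed]:
KKKKKKKK
KKKKKKKK
KKRKKKKK
WKKKKKKK
KKKKKKKK
KKKKKKKK
KKKKKKKK
KKRRKKKK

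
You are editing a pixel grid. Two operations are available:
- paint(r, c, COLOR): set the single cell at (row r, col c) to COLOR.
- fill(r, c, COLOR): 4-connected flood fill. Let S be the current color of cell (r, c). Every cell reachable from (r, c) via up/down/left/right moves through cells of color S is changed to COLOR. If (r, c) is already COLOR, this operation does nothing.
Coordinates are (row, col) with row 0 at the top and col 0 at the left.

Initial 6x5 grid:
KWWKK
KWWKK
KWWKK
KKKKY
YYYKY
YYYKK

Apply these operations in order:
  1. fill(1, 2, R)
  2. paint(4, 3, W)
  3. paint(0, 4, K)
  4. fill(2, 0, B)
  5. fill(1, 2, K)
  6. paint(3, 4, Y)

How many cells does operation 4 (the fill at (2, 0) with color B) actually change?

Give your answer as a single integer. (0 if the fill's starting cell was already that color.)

After op 1 fill(1,2,R) [6 cells changed]:
KRRKK
KRRKK
KRRKK
KKKKY
YYYKY
YYYKK
After op 2 paint(4,3,W):
KRRKK
KRRKK
KRRKK
KKKKY
YYYWY
YYYKK
After op 3 paint(0,4,K):
KRRKK
KRRKK
KRRKK
KKKKY
YYYWY
YYYKK
After op 4 fill(2,0,B) [13 cells changed]:
BRRBB
BRRBB
BRRBB
BBBBY
YYYWY
YYYKK

Answer: 13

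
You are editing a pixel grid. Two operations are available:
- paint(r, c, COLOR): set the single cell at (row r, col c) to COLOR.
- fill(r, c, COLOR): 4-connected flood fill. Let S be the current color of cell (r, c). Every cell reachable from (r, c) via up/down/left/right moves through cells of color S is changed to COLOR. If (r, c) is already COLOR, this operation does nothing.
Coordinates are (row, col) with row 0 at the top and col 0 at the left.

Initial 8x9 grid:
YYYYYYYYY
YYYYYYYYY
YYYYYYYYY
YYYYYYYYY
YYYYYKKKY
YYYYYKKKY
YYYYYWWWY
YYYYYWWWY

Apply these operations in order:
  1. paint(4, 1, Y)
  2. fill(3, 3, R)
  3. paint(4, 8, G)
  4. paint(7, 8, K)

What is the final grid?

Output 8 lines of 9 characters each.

Answer: RRRRRRRRR
RRRRRRRRR
RRRRRRRRR
RRRRRRRRR
RRRRRKKKG
RRRRRKKKR
RRRRRWWWR
RRRRRWWWK

Derivation:
After op 1 paint(4,1,Y):
YYYYYYYYY
YYYYYYYYY
YYYYYYYYY
YYYYYYYYY
YYYYYKKKY
YYYYYKKKY
YYYYYWWWY
YYYYYWWWY
After op 2 fill(3,3,R) [60 cells changed]:
RRRRRRRRR
RRRRRRRRR
RRRRRRRRR
RRRRRRRRR
RRRRRKKKR
RRRRRKKKR
RRRRRWWWR
RRRRRWWWR
After op 3 paint(4,8,G):
RRRRRRRRR
RRRRRRRRR
RRRRRRRRR
RRRRRRRRR
RRRRRKKKG
RRRRRKKKR
RRRRRWWWR
RRRRRWWWR
After op 4 paint(7,8,K):
RRRRRRRRR
RRRRRRRRR
RRRRRRRRR
RRRRRRRRR
RRRRRKKKG
RRRRRKKKR
RRRRRWWWR
RRRRRWWWK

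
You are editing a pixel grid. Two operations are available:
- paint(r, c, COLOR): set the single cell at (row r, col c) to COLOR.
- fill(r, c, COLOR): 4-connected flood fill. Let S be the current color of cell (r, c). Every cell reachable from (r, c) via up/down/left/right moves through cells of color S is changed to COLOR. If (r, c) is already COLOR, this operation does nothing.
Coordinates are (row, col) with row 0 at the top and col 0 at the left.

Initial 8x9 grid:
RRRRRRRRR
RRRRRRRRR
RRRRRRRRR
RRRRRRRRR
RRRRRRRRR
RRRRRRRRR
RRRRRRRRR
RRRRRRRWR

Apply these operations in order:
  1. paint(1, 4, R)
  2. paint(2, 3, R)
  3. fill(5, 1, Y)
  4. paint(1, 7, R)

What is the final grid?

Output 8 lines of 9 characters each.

Answer: YYYYYYYYY
YYYYYYYRY
YYYYYYYYY
YYYYYYYYY
YYYYYYYYY
YYYYYYYYY
YYYYYYYYY
YYYYYYYWY

Derivation:
After op 1 paint(1,4,R):
RRRRRRRRR
RRRRRRRRR
RRRRRRRRR
RRRRRRRRR
RRRRRRRRR
RRRRRRRRR
RRRRRRRRR
RRRRRRRWR
After op 2 paint(2,3,R):
RRRRRRRRR
RRRRRRRRR
RRRRRRRRR
RRRRRRRRR
RRRRRRRRR
RRRRRRRRR
RRRRRRRRR
RRRRRRRWR
After op 3 fill(5,1,Y) [71 cells changed]:
YYYYYYYYY
YYYYYYYYY
YYYYYYYYY
YYYYYYYYY
YYYYYYYYY
YYYYYYYYY
YYYYYYYYY
YYYYYYYWY
After op 4 paint(1,7,R):
YYYYYYYYY
YYYYYYYRY
YYYYYYYYY
YYYYYYYYY
YYYYYYYYY
YYYYYYYYY
YYYYYYYYY
YYYYYYYWY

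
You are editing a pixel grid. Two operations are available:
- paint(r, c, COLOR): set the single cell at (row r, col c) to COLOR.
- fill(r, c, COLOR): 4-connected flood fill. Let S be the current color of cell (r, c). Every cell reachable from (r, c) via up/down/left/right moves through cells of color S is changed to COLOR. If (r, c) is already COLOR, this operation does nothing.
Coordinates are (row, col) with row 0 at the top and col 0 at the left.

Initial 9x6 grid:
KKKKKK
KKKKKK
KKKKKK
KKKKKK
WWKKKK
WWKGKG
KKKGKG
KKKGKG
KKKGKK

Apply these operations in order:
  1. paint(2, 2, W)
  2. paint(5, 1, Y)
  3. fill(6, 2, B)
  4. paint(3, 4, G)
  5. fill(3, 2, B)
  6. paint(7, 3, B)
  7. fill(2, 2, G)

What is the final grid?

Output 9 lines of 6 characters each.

Answer: BBBBBB
BBBBBB
BBGBBB
BBBBGB
WWBBBB
WYBGBG
BBBGBG
BBBBBG
BBBGBB

Derivation:
After op 1 paint(2,2,W):
KKKKKK
KKKKKK
KKWKKK
KKKKKK
WWKKKK
WWKGKG
KKKGKG
KKKGKG
KKKGKK
After op 2 paint(5,1,Y):
KKKKKK
KKKKKK
KKWKKK
KKKKKK
WWKKKK
WYKGKG
KKKGKG
KKKGKG
KKKGKK
After op 3 fill(6,2,B) [42 cells changed]:
BBBBBB
BBBBBB
BBWBBB
BBBBBB
WWBBBB
WYBGBG
BBBGBG
BBBGBG
BBBGBB
After op 4 paint(3,4,G):
BBBBBB
BBBBBB
BBWBBB
BBBBGB
WWBBBB
WYBGBG
BBBGBG
BBBGBG
BBBGBB
After op 5 fill(3,2,B) [0 cells changed]:
BBBBBB
BBBBBB
BBWBBB
BBBBGB
WWBBBB
WYBGBG
BBBGBG
BBBGBG
BBBGBB
After op 6 paint(7,3,B):
BBBBBB
BBBBBB
BBWBBB
BBBBGB
WWBBBB
WYBGBG
BBBGBG
BBBBBG
BBBGBB
After op 7 fill(2,2,G) [1 cells changed]:
BBBBBB
BBBBBB
BBGBBB
BBBBGB
WWBBBB
WYBGBG
BBBGBG
BBBBBG
BBBGBB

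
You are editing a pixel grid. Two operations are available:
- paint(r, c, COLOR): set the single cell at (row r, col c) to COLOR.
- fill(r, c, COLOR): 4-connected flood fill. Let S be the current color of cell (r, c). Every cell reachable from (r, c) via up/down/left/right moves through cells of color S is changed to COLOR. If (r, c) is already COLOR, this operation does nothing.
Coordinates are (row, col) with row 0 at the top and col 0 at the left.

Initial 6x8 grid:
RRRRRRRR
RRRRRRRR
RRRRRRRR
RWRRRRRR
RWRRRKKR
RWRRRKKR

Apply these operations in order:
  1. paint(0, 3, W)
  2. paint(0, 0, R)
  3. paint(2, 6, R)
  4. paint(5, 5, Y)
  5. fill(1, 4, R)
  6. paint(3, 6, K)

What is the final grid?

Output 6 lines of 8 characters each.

After op 1 paint(0,3,W):
RRRWRRRR
RRRRRRRR
RRRRRRRR
RWRRRRRR
RWRRRKKR
RWRRRKKR
After op 2 paint(0,0,R):
RRRWRRRR
RRRRRRRR
RRRRRRRR
RWRRRRRR
RWRRRKKR
RWRRRKKR
After op 3 paint(2,6,R):
RRRWRRRR
RRRRRRRR
RRRRRRRR
RWRRRRRR
RWRRRKKR
RWRRRKKR
After op 4 paint(5,5,Y):
RRRWRRRR
RRRRRRRR
RRRRRRRR
RWRRRRRR
RWRRRKKR
RWRRRYKR
After op 5 fill(1,4,R) [0 cells changed]:
RRRWRRRR
RRRRRRRR
RRRRRRRR
RWRRRRRR
RWRRRKKR
RWRRRYKR
After op 6 paint(3,6,K):
RRRWRRRR
RRRRRRRR
RRRRRRRR
RWRRRRKR
RWRRRKKR
RWRRRYKR

Answer: RRRWRRRR
RRRRRRRR
RRRRRRRR
RWRRRRKR
RWRRRKKR
RWRRRYKR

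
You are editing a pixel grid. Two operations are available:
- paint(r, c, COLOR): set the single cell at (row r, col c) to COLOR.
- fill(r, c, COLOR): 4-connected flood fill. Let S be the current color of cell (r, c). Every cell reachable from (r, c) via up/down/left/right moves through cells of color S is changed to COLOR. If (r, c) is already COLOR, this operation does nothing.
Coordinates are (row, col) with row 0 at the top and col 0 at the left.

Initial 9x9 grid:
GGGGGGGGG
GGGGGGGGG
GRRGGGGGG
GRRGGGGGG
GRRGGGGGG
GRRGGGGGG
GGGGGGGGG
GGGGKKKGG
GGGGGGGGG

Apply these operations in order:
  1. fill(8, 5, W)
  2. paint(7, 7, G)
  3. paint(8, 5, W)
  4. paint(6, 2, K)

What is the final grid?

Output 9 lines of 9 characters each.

After op 1 fill(8,5,W) [70 cells changed]:
WWWWWWWWW
WWWWWWWWW
WRRWWWWWW
WRRWWWWWW
WRRWWWWWW
WRRWWWWWW
WWWWWWWWW
WWWWKKKWW
WWWWWWWWW
After op 2 paint(7,7,G):
WWWWWWWWW
WWWWWWWWW
WRRWWWWWW
WRRWWWWWW
WRRWWWWWW
WRRWWWWWW
WWWWWWWWW
WWWWKKKGW
WWWWWWWWW
After op 3 paint(8,5,W):
WWWWWWWWW
WWWWWWWWW
WRRWWWWWW
WRRWWWWWW
WRRWWWWWW
WRRWWWWWW
WWWWWWWWW
WWWWKKKGW
WWWWWWWWW
After op 4 paint(6,2,K):
WWWWWWWWW
WWWWWWWWW
WRRWWWWWW
WRRWWWWWW
WRRWWWWWW
WRRWWWWWW
WWKWWWWWW
WWWWKKKGW
WWWWWWWWW

Answer: WWWWWWWWW
WWWWWWWWW
WRRWWWWWW
WRRWWWWWW
WRRWWWWWW
WRRWWWWWW
WWKWWWWWW
WWWWKKKGW
WWWWWWWWW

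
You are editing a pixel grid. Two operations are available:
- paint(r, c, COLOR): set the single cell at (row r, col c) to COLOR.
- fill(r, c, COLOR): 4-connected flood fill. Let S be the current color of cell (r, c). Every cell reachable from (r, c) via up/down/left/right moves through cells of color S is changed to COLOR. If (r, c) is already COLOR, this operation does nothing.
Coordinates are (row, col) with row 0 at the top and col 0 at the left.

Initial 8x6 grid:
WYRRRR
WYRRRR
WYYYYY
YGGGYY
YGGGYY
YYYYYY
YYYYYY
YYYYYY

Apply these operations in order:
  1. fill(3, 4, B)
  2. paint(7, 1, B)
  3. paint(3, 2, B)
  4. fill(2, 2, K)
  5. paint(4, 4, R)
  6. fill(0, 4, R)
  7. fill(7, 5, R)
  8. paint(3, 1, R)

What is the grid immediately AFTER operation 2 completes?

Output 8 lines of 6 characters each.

After op 1 fill(3,4,B) [31 cells changed]:
WBRRRR
WBRRRR
WBBBBB
BGGGBB
BGGGBB
BBBBBB
BBBBBB
BBBBBB
After op 2 paint(7,1,B):
WBRRRR
WBRRRR
WBBBBB
BGGGBB
BGGGBB
BBBBBB
BBBBBB
BBBBBB

Answer: WBRRRR
WBRRRR
WBBBBB
BGGGBB
BGGGBB
BBBBBB
BBBBBB
BBBBBB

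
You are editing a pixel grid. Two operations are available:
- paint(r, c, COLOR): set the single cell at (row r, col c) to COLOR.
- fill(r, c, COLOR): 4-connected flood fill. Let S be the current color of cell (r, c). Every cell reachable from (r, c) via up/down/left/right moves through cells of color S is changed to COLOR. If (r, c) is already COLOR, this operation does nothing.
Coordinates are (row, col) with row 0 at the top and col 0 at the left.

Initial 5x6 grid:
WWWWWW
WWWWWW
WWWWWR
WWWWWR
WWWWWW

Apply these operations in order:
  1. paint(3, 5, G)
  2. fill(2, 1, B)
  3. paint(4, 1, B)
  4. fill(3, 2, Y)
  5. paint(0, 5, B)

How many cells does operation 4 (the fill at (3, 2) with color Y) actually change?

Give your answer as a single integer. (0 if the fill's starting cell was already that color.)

After op 1 paint(3,5,G):
WWWWWW
WWWWWW
WWWWWR
WWWWWG
WWWWWW
After op 2 fill(2,1,B) [28 cells changed]:
BBBBBB
BBBBBB
BBBBBR
BBBBBG
BBBBBB
After op 3 paint(4,1,B):
BBBBBB
BBBBBB
BBBBBR
BBBBBG
BBBBBB
After op 4 fill(3,2,Y) [28 cells changed]:
YYYYYY
YYYYYY
YYYYYR
YYYYYG
YYYYYY

Answer: 28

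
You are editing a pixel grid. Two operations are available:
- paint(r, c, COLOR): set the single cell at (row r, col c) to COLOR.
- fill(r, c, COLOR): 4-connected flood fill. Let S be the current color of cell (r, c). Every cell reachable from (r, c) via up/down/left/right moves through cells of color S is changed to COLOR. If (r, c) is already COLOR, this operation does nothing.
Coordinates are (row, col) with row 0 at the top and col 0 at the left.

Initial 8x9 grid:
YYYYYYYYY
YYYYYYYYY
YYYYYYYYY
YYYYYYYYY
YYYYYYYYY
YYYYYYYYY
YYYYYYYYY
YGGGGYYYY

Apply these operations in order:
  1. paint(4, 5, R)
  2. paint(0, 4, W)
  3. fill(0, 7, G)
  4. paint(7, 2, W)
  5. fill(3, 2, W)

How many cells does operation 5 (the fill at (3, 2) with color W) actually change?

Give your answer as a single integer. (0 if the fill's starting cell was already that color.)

After op 1 paint(4,5,R):
YYYYYYYYY
YYYYYYYYY
YYYYYYYYY
YYYYYYYYY
YYYYYRYYY
YYYYYYYYY
YYYYYYYYY
YGGGGYYYY
After op 2 paint(0,4,W):
YYYYWYYYY
YYYYYYYYY
YYYYYYYYY
YYYYYYYYY
YYYYYRYYY
YYYYYYYYY
YYYYYYYYY
YGGGGYYYY
After op 3 fill(0,7,G) [66 cells changed]:
GGGGWGGGG
GGGGGGGGG
GGGGGGGGG
GGGGGGGGG
GGGGGRGGG
GGGGGGGGG
GGGGGGGGG
GGGGGGGGG
After op 4 paint(7,2,W):
GGGGWGGGG
GGGGGGGGG
GGGGGGGGG
GGGGGGGGG
GGGGGRGGG
GGGGGGGGG
GGGGGGGGG
GGWGGGGGG
After op 5 fill(3,2,W) [69 cells changed]:
WWWWWWWWW
WWWWWWWWW
WWWWWWWWW
WWWWWWWWW
WWWWWRWWW
WWWWWWWWW
WWWWWWWWW
WWWWWWWWW

Answer: 69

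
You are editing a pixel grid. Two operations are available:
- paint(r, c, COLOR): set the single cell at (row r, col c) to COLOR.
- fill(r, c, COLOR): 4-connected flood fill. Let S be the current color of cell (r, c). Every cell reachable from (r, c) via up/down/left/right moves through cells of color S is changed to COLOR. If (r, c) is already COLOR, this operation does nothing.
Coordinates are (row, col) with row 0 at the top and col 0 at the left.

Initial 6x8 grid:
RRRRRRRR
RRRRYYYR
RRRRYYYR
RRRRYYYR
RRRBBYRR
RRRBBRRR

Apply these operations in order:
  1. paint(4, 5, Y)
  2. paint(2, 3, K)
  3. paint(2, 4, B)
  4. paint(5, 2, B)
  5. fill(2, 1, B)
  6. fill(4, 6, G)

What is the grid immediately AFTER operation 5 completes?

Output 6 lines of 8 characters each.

After op 1 paint(4,5,Y):
RRRRRRRR
RRRRYYYR
RRRRYYYR
RRRRYYYR
RRRBBYRR
RRRBBRRR
After op 2 paint(2,3,K):
RRRRRRRR
RRRRYYYR
RRRKYYYR
RRRRYYYR
RRRBBYRR
RRRBBRRR
After op 3 paint(2,4,B):
RRRRRRRR
RRRRYYYR
RRRKBYYR
RRRRYYYR
RRRBBYRR
RRRBBRRR
After op 4 paint(5,2,B):
RRRRRRRR
RRRRYYYR
RRRKBYYR
RRRRYYYR
RRRBBYRR
RRBBBRRR
After op 5 fill(2,1,B) [32 cells changed]:
BBBBBBBB
BBBBYYYB
BBBKBYYB
BBBBYYYB
BBBBBYBB
BBBBBBBB

Answer: BBBBBBBB
BBBBYYYB
BBBKBYYB
BBBBYYYB
BBBBBYBB
BBBBBBBB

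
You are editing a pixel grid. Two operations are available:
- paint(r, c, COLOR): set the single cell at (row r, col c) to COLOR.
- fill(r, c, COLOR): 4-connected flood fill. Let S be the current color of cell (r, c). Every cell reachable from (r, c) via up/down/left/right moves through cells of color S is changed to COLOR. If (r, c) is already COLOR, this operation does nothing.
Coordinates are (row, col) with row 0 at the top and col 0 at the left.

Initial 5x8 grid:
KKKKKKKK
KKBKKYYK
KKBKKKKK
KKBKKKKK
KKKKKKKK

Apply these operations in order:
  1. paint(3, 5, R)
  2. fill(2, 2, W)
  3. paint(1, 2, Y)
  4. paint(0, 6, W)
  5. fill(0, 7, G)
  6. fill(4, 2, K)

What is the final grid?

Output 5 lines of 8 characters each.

After op 1 paint(3,5,R):
KKKKKKKK
KKBKKYYK
KKBKKKKK
KKBKKRKK
KKKKKKKK
After op 2 fill(2,2,W) [3 cells changed]:
KKKKKKKK
KKWKKYYK
KKWKKKKK
KKWKKRKK
KKKKKKKK
After op 3 paint(1,2,Y):
KKKKKKKK
KKYKKYYK
KKWKKKKK
KKWKKRKK
KKKKKKKK
After op 4 paint(0,6,W):
KKKKKKWK
KKYKKYYK
KKWKKKKK
KKWKKRKK
KKKKKKKK
After op 5 fill(0,7,G) [33 cells changed]:
GGGGGGWG
GGYGGYYG
GGWGGGGG
GGWGGRGG
GGGGGGGG
After op 6 fill(4,2,K) [33 cells changed]:
KKKKKKWK
KKYKKYYK
KKWKKKKK
KKWKKRKK
KKKKKKKK

Answer: KKKKKKWK
KKYKKYYK
KKWKKKKK
KKWKKRKK
KKKKKKKK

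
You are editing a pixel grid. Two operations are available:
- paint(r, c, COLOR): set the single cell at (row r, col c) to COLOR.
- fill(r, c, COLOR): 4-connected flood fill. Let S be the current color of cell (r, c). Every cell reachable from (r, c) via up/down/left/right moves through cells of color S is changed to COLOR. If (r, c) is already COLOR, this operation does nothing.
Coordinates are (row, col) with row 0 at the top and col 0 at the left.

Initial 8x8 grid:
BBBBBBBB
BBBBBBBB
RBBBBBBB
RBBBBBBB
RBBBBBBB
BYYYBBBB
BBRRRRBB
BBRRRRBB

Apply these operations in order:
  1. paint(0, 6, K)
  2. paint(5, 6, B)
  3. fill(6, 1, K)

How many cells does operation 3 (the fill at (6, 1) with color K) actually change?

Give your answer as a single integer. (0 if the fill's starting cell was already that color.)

After op 1 paint(0,6,K):
BBBBBBKB
BBBBBBBB
RBBBBBBB
RBBBBBBB
RBBBBBBB
BYYYBBBB
BBRRRRBB
BBRRRRBB
After op 2 paint(5,6,B):
BBBBBBKB
BBBBBBBB
RBBBBBBB
RBBBBBBB
RBBBBBBB
BYYYBBBB
BBRRRRBB
BBRRRRBB
After op 3 fill(6,1,K) [5 cells changed]:
BBBBBBKB
BBBBBBBB
RBBBBBBB
RBBBBBBB
RBBBBBBB
KYYYBBBB
KKRRRRBB
KKRRRRBB

Answer: 5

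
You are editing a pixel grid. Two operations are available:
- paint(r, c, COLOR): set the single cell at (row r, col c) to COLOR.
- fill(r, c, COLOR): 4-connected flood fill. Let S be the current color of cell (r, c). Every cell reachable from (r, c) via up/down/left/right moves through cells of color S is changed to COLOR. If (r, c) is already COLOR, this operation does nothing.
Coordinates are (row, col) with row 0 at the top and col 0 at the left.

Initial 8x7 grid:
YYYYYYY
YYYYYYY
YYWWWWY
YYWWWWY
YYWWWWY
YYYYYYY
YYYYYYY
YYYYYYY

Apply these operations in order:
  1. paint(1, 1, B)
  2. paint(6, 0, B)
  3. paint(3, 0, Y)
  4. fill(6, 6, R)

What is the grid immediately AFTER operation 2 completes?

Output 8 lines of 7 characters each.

Answer: YYYYYYY
YBYYYYY
YYWWWWY
YYWWWWY
YYWWWWY
YYYYYYY
BYYYYYY
YYYYYYY

Derivation:
After op 1 paint(1,1,B):
YYYYYYY
YBYYYYY
YYWWWWY
YYWWWWY
YYWWWWY
YYYYYYY
YYYYYYY
YYYYYYY
After op 2 paint(6,0,B):
YYYYYYY
YBYYYYY
YYWWWWY
YYWWWWY
YYWWWWY
YYYYYYY
BYYYYYY
YYYYYYY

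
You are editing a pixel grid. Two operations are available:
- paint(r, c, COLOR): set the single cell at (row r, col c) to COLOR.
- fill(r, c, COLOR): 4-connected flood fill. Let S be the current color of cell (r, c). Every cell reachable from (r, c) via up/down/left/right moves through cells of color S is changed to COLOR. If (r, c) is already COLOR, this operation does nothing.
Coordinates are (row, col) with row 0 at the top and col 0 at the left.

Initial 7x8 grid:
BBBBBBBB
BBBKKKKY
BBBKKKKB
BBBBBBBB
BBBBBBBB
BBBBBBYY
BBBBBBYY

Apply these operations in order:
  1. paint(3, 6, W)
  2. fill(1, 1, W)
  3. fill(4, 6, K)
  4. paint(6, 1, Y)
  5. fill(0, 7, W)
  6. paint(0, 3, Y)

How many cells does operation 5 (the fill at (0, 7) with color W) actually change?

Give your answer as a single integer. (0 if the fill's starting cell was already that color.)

After op 1 paint(3,6,W):
BBBBBBBB
BBBKKKKY
BBBKKKKB
BBBBBBWB
BBBBBBBB
BBBBBBYY
BBBBBBYY
After op 2 fill(1,1,W) [42 cells changed]:
WWWWWWWW
WWWKKKKY
WWWKKKKW
WWWWWWWW
WWWWWWWW
WWWWWWYY
WWWWWWYY
After op 3 fill(4,6,K) [43 cells changed]:
KKKKKKKK
KKKKKKKY
KKKKKKKK
KKKKKKKK
KKKKKKKK
KKKKKKYY
KKKKKKYY
After op 4 paint(6,1,Y):
KKKKKKKK
KKKKKKKY
KKKKKKKK
KKKKKKKK
KKKKKKKK
KKKKKKYY
KYKKKKYY
After op 5 fill(0,7,W) [50 cells changed]:
WWWWWWWW
WWWWWWWY
WWWWWWWW
WWWWWWWW
WWWWWWWW
WWWWWWYY
WYWWWWYY

Answer: 50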